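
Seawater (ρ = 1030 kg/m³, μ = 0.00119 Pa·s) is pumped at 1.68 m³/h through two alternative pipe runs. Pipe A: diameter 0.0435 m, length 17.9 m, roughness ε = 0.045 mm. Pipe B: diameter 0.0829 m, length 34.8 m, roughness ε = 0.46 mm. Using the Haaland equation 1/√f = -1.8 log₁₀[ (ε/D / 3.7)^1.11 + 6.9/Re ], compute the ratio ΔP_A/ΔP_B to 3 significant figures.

Pipe A: V = Q/A = 0.0004667/0.001486 = 0.314 m/s; Re = 1.182e+04; ε/D = 0.00103; Haaland → f = 0.03098; ΔP_A = f(L/D)(ρV²/2) = 647.2 Pa.
Pipe B: V = Q/A = 0.0004667/0.005398 = 0.08646 m/s; Re = 6204; ε/D = 0.00555; Haaland → f = 0.0413; ΔP_B = f(L/D)(ρV²/2) = 66.74 Pa.
ΔP_A/ΔP_B = 647.2/66.74 = 9.70.

ΔP_A/ΔP_B ≈ 9.70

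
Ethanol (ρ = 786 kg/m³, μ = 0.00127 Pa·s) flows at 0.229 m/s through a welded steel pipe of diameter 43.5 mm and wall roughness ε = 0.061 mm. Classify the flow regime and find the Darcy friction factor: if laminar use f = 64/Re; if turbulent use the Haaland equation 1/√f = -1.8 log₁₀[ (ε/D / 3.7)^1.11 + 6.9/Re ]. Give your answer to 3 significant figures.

f ≈ 0.0369

Re = ρVD/μ = 786·0.229·0.0435/0.00127 = 6165.
Re > 4000 → turbulent. ε/D = 6.1e-05/0.0435 = 0.0014; Haaland: 1/√f = -1.8 log₁₀[0.000159 + 0.00112] = 5.208, so f = 0.03687.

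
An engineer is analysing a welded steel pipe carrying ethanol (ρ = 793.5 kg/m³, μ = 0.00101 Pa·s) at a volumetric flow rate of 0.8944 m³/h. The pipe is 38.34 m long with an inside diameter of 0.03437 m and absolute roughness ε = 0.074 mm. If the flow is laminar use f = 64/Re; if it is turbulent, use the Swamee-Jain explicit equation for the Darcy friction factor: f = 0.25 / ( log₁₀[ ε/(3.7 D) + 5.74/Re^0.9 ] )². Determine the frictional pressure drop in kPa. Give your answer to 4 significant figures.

ΔP ≈ 1.174 kPa

Q = 0.8944 m³/h = 0.8944/3600 = 0.0002484 m³/s.
Cross-sectional area A = πD²/4 = π(0.03437)²/4 = 0.0009278 m²; mean velocity V = Q/A = 0.0002484/0.0009278 = 0.2678 m/s.
Reynolds number Re = ρVD/μ = 793.5 · 0.2678 · 0.03437 / 0.00101 = 7231.
Re > 4000 → turbulent. Relative roughness ε/D = 7.4e-05/0.03437 = 0.00215. Swamee-Jain: f = 0.25/(log₁₀[0.00215/3.7 + 5.74/7231^0.9])² = 0.25/(log₁₀[0.000582 + 0.00193])² = 0.25/(-2.6)² = 0.03698.
Darcy-Weisbach: ΔP = f(L/D)(ρV²/2) = 0.03698·(38.34/0.03437)·(793.5·0.2678²/2) = 0.03698·1116·28.45 = 1174 Pa.
ΔP = 1174 Pa = 1.174 kPa.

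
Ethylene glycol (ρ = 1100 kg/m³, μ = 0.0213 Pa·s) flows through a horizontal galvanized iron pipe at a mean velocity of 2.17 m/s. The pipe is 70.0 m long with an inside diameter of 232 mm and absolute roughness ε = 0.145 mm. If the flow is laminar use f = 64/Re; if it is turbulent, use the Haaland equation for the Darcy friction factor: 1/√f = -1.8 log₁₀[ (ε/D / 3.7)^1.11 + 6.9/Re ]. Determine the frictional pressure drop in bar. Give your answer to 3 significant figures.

Reynolds number Re = ρVD/μ = 1100 · 2.17 · 0.232 / 0.0213 = 2.6e+04.
Re > 4000 → turbulent. Relative roughness ε/D = 0.000145/0.232 = 0.000625. Haaland: 1/√f = -1.8 log₁₀[(0.000625/3.7)^1.11 + 6.9/2.6e+04] = -1.8 log₁₀[6.5e-05 + 0.000265] = 6.266, so f = 0.02547.
Darcy-Weisbach: ΔP = f(L/D)(ρV²/2) = 0.02547·(70/0.232)·(1100·2.17²/2) = 0.02547·301.7·2590 = 1.99e+04 Pa.
ΔP = 1.99e+04 Pa = 0.199 bar.

ΔP ≈ 0.199 bar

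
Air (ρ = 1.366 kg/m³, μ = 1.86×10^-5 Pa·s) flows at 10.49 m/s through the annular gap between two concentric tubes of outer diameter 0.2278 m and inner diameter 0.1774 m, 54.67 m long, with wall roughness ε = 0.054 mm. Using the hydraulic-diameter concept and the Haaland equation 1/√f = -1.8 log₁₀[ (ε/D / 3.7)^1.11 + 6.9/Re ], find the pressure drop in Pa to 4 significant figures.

Hydraulic diameter D_h = 4A/P = D_o - D_i = 0.2278 - 0.1774 = 0.0504 m.
Re = ρVD_h/μ = 1.366·10.49·0.0504/1.86e-05 = 3.883e+04.
ε/D_h = 5.4e-05/0.0504 = 0.00107; Haaland gives 1/√f = -1.8 log₁₀[0.000118+0.000178] = 6.352, so f = 0.02478.
ΔP = f(L/D_h)(ρV²/2) = 0.02478·54.67/0.0504·75.16 = 2021 Pa.

ΔP ≈ 2021 Pa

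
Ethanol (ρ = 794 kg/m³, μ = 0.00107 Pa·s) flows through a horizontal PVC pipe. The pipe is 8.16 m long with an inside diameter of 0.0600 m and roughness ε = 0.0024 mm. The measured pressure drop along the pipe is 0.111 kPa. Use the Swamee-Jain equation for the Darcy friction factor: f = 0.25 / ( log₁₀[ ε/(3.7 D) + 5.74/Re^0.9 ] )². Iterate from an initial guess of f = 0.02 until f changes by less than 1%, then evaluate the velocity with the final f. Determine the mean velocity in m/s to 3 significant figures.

Rearranging Darcy-Weisbach: V = √(2·ΔP·D/(f·L·ρ)). With ε/D = 2.4e-06/0.06 = 4e-05, iterate starting from f = 0.02:
  f = 0.02 → V = √(2·111·0.06/(0.02·8.16·794)) = 0.3206 m/s; Re = ρVD/μ = 1.427e+04; f → 0.02823
  f = 0.02823 → V = 0.2698 m/s; Re = 1.201e+04; f → 0.02954
  f = 0.02954 → V = 0.2638 m/s; Re = 1.175e+04; f → 0.02972
Converged (Δf/f < 1%). With the final f = 0.02972: V = √(2·111·0.06/(0.02972·8.16·794)) = 0.263 m/s.

V ≈ 0.263 m/s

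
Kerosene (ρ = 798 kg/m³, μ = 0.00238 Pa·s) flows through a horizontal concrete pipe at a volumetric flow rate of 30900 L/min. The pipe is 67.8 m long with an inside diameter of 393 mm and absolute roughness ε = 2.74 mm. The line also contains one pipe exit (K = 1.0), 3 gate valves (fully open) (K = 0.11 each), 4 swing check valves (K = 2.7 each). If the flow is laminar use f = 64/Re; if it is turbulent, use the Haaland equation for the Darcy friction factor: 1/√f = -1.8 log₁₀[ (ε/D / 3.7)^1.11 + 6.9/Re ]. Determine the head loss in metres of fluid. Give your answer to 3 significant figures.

Q = 30900 L/min = 30900/60000 = 0.515 m³/s.
Cross-sectional area A = πD²/4 = π(0.393)²/4 = 0.1213 m²; mean velocity V = Q/A = 0.515/0.1213 = 4.246 m/s.
Reynolds number Re = ρVD/μ = 798 · 4.246 · 0.393 / 0.00238 = 5.594e+05.
Re > 4000 → turbulent. Relative roughness ε/D = 0.00274/0.393 = 0.00697. Haaland: 1/√f = -1.8 log₁₀[(0.00697/3.7)^1.11 + 6.9/5.594e+05] = -1.8 log₁₀[0.000945 + 1.23e-05] = 5.434, so f = 0.03386.
Total minor-loss coefficient ΣK = 1·1 + 3·0.11 + 4·2.7 = 12.1.
ΔP = [f·L/D + ΣK]·(ρV²/2) = [0.03386·67.8/0.393 + 12.1]·(798·4.246²/2) = [5.842 + 12.1]·7192 = 1.293e+05 Pa.
Head loss h_f = ΔP/(ρg) = 1.293e+05/(798·9.81) = 16.5 m.

h_f ≈ 16.5 m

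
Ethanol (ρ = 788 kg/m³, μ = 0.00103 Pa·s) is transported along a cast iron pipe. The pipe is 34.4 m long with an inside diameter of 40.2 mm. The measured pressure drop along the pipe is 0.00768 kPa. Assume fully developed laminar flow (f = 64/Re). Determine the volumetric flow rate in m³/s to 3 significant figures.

For laminar flow, f = 64/Re with Re = ρVD/μ, so Darcy-Weisbach reduces to ΔP = 32μLV/D². Solving for V: V = ΔP·D²/(32μL) = 7.68·(0.0402)²/(32·0.00103·34.4) = 0.01095 m/s.
Check: Re = ρVD/μ = 788·0.01095·0.0402/0.00103 = 336.7 < 2300, so the laminar assumption holds.
Q = V·A = 0.01095·(π/4·0.0402²) = 1.389e-05 m³/s = 1.39×10^-5 m³/s.

Q ≈ 1.39×10^-5 m³/s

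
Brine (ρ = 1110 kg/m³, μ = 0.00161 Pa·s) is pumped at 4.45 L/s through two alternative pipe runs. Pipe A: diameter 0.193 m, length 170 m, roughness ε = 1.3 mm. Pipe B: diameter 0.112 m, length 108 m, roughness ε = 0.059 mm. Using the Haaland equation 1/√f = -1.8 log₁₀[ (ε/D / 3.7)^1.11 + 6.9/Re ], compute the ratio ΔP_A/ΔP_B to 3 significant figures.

ΔP_A/ΔP_B ≈ 0.159

Pipe A: V = Q/A = 0.00445/0.02926 = 0.1521 m/s; Re = 2.024e+04; ε/D = 0.00674; Haaland → f = 0.03662; ΔP_A = f(L/D)(ρV²/2) = 414.3 Pa.
Pipe B: V = Q/A = 0.00445/0.009852 = 0.4517 m/s; Re = 3.488e+04; ε/D = 0.000527; Haaland → f = 0.02382; ΔP_B = f(L/D)(ρV²/2) = 2601 Pa.
ΔP_A/ΔP_B = 414.3/2601 = 0.159.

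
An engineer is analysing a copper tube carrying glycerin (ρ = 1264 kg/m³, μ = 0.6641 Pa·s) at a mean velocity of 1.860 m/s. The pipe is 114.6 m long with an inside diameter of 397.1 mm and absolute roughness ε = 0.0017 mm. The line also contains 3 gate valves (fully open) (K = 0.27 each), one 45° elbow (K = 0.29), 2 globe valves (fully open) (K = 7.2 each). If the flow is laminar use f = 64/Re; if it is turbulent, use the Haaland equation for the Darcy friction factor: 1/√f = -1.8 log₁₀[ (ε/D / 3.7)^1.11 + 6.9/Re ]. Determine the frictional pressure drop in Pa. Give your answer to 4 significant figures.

ΔP ≈ 62620 Pa

Reynolds number Re = ρVD/μ = 1264 · 1.86 · 0.3971 / 0.664 = 1406.
Re < 2300 → laminar flow, so f = 64/Re = 64/1406 = 0.04553 (the turbulent correlation is not needed).
Total minor-loss coefficient ΣK = 3·0.27 + 1·0.29 + 2·7.2 = 15.5.
ΔP = [f·L/D + ΣK]·(ρV²/2) = [0.04553·114.6/0.3971 + 15.5]·(1264·1.86²/2) = [13.14 + 15.5]·2186 = 6.262e+04 Pa.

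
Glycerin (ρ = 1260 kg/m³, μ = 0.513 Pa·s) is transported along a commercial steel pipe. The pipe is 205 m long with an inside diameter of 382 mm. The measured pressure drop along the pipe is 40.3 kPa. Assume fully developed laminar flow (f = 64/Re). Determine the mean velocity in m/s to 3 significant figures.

For laminar flow, f = 64/Re with Re = ρVD/μ, so Darcy-Weisbach reduces to ΔP = 32μLV/D². Solving for V: V = ΔP·D²/(32μL) = 4.03e+04·(0.382)²/(32·0.513·205) = 1.747 m/s.
Check: Re = ρVD/μ = 1260·1.747·0.382/0.513 = 1640 < 2300, so the laminar assumption holds.

V ≈ 1.75 m/s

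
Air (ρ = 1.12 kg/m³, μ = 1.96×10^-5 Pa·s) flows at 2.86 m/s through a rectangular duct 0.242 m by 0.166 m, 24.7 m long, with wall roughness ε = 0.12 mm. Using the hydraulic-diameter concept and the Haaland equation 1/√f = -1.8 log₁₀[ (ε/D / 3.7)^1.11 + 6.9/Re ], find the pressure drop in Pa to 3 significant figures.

ΔP ≈ 14.0 Pa

Hydraulic diameter D_h = 4A/P = 4·(0.242·0.166)/(2·(0.242+0.166)) = 0.1607/0.816 = 0.1969 m.
Re = ρVD_h/μ = 1.12·2.86·0.1969/1.96e-05 = 3.218e+04.
ε/D_h = 0.00012/0.1969 = 0.000609; Haaland gives 1/√f = -1.8 log₁₀[6.32e-05+0.000214] = 6.402, so f = 0.0244.
ΔP = f(L/D_h)(ρV²/2) = 0.0244·24.7/0.1969·4.581 = 14.02 Pa.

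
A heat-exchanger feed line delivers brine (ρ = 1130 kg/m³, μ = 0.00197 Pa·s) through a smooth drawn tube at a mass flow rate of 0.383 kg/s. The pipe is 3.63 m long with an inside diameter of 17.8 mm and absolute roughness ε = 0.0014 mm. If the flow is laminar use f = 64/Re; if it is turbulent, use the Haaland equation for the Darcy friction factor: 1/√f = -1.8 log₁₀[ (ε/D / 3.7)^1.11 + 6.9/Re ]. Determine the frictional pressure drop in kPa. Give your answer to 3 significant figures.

ΔP ≈ 6.06 kPa

A = πD²/4 = π(0.0178)²/4 = 0.0002488 m²; mean velocity V = ṁ/(ρA) = 0.383/(1130 · 0.0002488) = 1.362 m/s.
Reynolds number Re = ρVD/μ = 1130 · 1.362 · 0.0178 / 0.00197 = 1.391e+04.
Re > 4000 → turbulent. Relative roughness ε/D = 1.4e-06/0.0178 = 7.87e-05. Haaland: 1/√f = -1.8 log₁₀[(7.87e-05/3.7)^1.11 + 6.9/1.391e+04] = -1.8 log₁₀[6.51e-06 + 0.000496] = 5.938, so f = 0.02836.
Darcy-Weisbach: ΔP = f(L/D)(ρV²/2) = 0.02836·(3.63/0.0178)·(1130·1.362²/2) = 0.02836·203.9·1048 = 6063 Pa.
ΔP = 6063 Pa = 6.06 kPa.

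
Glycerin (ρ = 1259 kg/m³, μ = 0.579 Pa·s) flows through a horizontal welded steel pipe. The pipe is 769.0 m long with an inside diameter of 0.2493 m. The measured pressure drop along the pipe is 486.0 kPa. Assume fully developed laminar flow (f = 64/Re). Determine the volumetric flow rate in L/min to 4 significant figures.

For laminar flow, f = 64/Re with Re = ρVD/μ, so Darcy-Weisbach reduces to ΔP = 32μLV/D². Solving for V: V = ΔP·D²/(32μL) = 4.86e+05·(0.2493)²/(32·0.579·769) = 2.12 m/s.
Check: Re = ρVD/μ = 1259·2.12·0.2493/0.579 = 1149 < 2300, so the laminar assumption holds.
Q = V·A = 2.12·(π/4·0.2493²) = 0.1035 m³/s = 6209 L/min.

Q ≈ 6209 L/min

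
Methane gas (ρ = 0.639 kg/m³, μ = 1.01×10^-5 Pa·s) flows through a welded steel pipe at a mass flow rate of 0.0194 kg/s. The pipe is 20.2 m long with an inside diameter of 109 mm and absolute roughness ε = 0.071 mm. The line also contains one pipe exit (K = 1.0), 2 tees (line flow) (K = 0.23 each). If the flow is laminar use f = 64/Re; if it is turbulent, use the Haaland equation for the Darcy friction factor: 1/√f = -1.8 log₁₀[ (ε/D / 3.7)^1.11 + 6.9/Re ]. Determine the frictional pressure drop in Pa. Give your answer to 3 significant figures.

A = πD²/4 = π(0.109)²/4 = 0.009331 m²; mean velocity V = ṁ/(ρA) = 0.0194/(0.639 · 0.009331) = 3.254 m/s.
Reynolds number Re = ρVD/μ = 0.639 · 3.254 · 0.109 / 1.01e-05 = 2.244e+04.
Re > 4000 → turbulent. Relative roughness ε/D = 7.1e-05/0.109 = 0.000651. Haaland: 1/√f = -1.8 log₁₀[(0.000651/3.7)^1.11 + 6.9/2.244e+04] = -1.8 log₁₀[6.8e-05 + 0.000308] = 6.166, so f = 0.02631.
Total minor-loss coefficient ΣK = 1·1 + 2·0.23 = 1.46.
ΔP = [f·L/D + ΣK]·(ρV²/2) = [0.02631·20.2/0.109 + 1.46]·(0.639·3.254²/2) = [4.875 + 1.46]·3.382 = 21.43 Pa.

ΔP ≈ 21.4 Pa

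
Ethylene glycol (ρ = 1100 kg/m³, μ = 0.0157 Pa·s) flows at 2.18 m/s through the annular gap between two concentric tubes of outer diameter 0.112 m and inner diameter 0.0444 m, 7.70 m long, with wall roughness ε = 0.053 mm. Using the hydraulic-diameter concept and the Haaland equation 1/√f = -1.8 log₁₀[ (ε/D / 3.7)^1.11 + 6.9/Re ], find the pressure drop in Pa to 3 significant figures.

ΔP ≈ 9420 Pa

Hydraulic diameter D_h = 4A/P = D_o - D_i = 0.112 - 0.0444 = 0.0676 m.
Re = ρVD_h/μ = 1100·2.18·0.0676/0.0157 = 1.033e+04.
ε/D_h = 5.3e-05/0.0676 = 0.000784; Haaland gives 1/√f = -1.8 log₁₀[8.36e-05+0.000668] = 5.623, so f = 0.03163.
ΔP = f(L/D_h)(ρV²/2) = 0.03163·7.7/0.0676·2614 = 9416 Pa.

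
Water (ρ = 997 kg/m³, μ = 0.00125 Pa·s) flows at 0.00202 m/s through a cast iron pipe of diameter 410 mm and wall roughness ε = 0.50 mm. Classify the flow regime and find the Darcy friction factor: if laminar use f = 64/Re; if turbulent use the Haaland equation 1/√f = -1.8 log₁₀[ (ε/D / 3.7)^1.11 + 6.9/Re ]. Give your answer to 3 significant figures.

f ≈ 0.0969

Re = ρVD/μ = 997·0.00202·0.41/0.00125 = 660.6.
Re < 2300 → laminar, so f = 64/Re = 0.09689 (roughness is irrelevant in laminar flow).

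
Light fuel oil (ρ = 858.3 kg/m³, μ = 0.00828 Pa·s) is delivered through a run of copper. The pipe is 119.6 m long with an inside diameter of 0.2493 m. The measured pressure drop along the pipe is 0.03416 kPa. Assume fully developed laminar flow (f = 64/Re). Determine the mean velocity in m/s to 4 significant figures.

For laminar flow, f = 64/Re with Re = ρVD/μ, so Darcy-Weisbach reduces to ΔP = 32μLV/D². Solving for V: V = ΔP·D²/(32μL) = 34.16·(0.2493)²/(32·0.00828·119.6) = 0.067 m/s.
Check: Re = ρVD/μ = 858.3·0.067·0.2493/0.00828 = 1731 < 2300, so the laminar assumption holds.

V ≈ 0.06700 m/s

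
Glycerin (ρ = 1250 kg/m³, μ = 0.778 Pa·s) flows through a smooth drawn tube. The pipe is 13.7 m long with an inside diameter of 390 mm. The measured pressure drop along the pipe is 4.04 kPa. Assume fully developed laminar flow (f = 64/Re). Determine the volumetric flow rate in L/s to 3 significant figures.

Q ≈ 215 L/s

For laminar flow, f = 64/Re with Re = ρVD/μ, so Darcy-Weisbach reduces to ΔP = 32μLV/D². Solving for V: V = ΔP·D²/(32μL) = 4040·(0.39)²/(32·0.778·13.7) = 1.802 m/s.
Check: Re = ρVD/μ = 1250·1.802·0.39/0.778 = 1129 < 2300, so the laminar assumption holds.
Q = V·A = 1.802·(π/4·0.39²) = 0.2152 m³/s = 215 L/s.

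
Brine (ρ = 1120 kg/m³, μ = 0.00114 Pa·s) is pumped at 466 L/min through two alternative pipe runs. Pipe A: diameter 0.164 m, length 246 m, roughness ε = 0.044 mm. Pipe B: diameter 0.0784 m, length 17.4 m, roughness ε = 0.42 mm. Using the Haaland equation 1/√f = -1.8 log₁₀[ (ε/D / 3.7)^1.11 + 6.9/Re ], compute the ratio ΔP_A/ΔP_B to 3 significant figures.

ΔP_A/ΔP_B ≈ 0.232

Pipe A: V = Q/A = 0.007767/0.02112 = 0.3677 m/s; Re = 5.924e+04; ε/D = 0.000268; Haaland → f = 0.02084; ΔP_A = f(L/D)(ρV²/2) = 2367 Pa.
Pipe B: V = Q/A = 0.007767/0.004827 = 1.609 m/s; Re = 1.239e+05; ε/D = 0.00536; Haaland → f = 0.03173; ΔP_B = f(L/D)(ρV²/2) = 1.021e+04 Pa.
ΔP_A/ΔP_B = 2367/1.021e+04 = 0.232.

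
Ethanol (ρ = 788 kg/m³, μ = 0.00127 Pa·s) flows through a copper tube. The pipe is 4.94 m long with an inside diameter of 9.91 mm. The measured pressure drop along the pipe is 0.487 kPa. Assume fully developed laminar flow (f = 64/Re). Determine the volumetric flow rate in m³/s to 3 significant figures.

Q ≈ 1.84×10^-5 m³/s

For laminar flow, f = 64/Re with Re = ρVD/μ, so Darcy-Weisbach reduces to ΔP = 32μLV/D². Solving for V: V = ΔP·D²/(32μL) = 487·(0.00991)²/(32·0.00127·4.94) = 0.2382 m/s.
Check: Re = ρVD/μ = 788·0.2382·0.00991/0.00127 = 1465 < 2300, so the laminar assumption holds.
Q = V·A = 0.2382·(π/4·0.00991²) = 1.838e-05 m³/s = 1.84×10^-5 m³/s.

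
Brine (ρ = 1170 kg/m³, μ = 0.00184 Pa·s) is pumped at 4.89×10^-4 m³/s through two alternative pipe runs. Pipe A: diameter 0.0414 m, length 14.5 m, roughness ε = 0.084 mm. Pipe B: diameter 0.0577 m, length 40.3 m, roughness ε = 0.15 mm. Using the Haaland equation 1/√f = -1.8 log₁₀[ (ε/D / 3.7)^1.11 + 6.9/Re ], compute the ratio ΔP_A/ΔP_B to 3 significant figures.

Pipe A: V = Q/A = 0.000489/0.001346 = 0.3633 m/s; Re = 9563; ε/D = 0.00203; Haaland → f = 0.03391; ΔP_A = f(L/D)(ρV²/2) = 916.8 Pa.
Pipe B: V = Q/A = 0.000489/0.002615 = 0.187 m/s; Re = 6861; ε/D = 0.0026; Haaland → f = 0.03724; ΔP_B = f(L/D)(ρV²/2) = 532.2 Pa.
ΔP_A/ΔP_B = 916.8/532.2 = 1.72.

ΔP_A/ΔP_B ≈ 1.72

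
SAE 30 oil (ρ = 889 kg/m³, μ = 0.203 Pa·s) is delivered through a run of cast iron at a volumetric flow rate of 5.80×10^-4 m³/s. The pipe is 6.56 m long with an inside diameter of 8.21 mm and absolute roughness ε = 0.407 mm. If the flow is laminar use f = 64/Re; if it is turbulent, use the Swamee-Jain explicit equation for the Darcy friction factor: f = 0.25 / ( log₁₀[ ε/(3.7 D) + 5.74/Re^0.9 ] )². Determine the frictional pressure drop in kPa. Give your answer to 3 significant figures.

Cross-sectional area A = πD²/4 = π(0.00821)²/4 = 5.294e-05 m²; mean velocity V = Q/A = 0.00058/5.294e-05 = 10.96 m/s.
Reynolds number Re = ρVD/μ = 889 · 10.96 · 0.00821 / 0.203 = 393.9.
Re < 2300 → laminar flow, so f = 64/Re = 64/393.9 = 0.1625 (the turbulent correlation is not needed).
Darcy-Weisbach: ΔP = f(L/D)(ρV²/2) = 0.1625·(6.56/0.00821)·(889·10.96²/2) = 0.1625·799·5.336e+04 = 6.927e+06 Pa.
ΔP = 6.927e+06 Pa = 6930 kPa.

ΔP ≈ 6930 kPa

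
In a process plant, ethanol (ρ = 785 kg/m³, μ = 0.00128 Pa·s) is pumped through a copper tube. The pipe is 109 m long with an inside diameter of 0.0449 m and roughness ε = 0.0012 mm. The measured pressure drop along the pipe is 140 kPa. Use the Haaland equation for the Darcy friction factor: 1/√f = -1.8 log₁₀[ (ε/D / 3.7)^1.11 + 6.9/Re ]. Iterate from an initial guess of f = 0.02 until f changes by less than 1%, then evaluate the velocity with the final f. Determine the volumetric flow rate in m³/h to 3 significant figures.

Q ≈ 15.9 m³/h

Rearranging Darcy-Weisbach: V = √(2·ΔP·D/(f·L·ρ)). With ε/D = 1.2e-06/0.0449 = 2.67e-05, iterate starting from f = 0.02:
  f = 0.02 → V = √(2·1.4e+05·0.0449/(0.02·109·785)) = 2.71 m/s; Re = ρVD/μ = 7.464e+04; f → 0.01905
  f = 0.01905 → V = 2.777 m/s; Re = 7.647e+04; f → 0.01895
Converged (Δf/f < 1%). With the final f = 0.01895: V = √(2·1.4e+05·0.0449/(0.01895·109·785)) = 2.784 m/s.
Q = V·A = 2.784·(π/4·0.0449²) = 0.004408 m³/s = 15.9 m³/h.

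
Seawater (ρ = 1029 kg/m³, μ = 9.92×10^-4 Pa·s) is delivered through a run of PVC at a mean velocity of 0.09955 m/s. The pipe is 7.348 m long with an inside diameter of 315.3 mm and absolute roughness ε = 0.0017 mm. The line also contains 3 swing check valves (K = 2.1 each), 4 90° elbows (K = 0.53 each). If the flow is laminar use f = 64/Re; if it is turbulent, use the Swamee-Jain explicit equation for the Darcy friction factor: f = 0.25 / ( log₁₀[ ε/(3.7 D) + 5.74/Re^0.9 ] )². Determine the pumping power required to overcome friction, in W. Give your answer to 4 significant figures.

Reynolds number Re = ρVD/μ = 1029 · 0.09955 · 0.3153 / 0.000992 = 3.256e+04.
Re > 4000 → turbulent. Relative roughness ε/D = 1.7e-06/0.3153 = 5.39e-06. Swamee-Jain: f = 0.25/(log₁₀[5.39e-06/3.7 + 5.74/3.256e+04^0.9])² = 0.25/(log₁₀[1.46e-06 + 0.000498])² = 0.25/(-3.301)² = 0.02294.
Total minor-loss coefficient ΣK = 3·2.1 + 4·0.53 = 8.42.
ΔP = [f·L/D + ΣK]·(ρV²/2) = [0.02294·7.348/0.3153 + 8.42]·(1029·0.09955²/2) = [0.5346 + 8.42]·5.099 = 45.66 Pa.
Q = V·A = 0.09955·0.07808 = 0.007773 m³/s.
Pumping power P = QΔP = 0.007773·45.66 = 0.35489 W = 0.3549 W.

P ≈ 0.3549 W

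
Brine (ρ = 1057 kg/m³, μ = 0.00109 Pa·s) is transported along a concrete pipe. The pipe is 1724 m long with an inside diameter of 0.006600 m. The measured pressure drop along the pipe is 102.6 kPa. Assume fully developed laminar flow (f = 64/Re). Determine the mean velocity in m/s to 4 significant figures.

For laminar flow, f = 64/Re with Re = ρVD/μ, so Darcy-Weisbach reduces to ΔP = 32μLV/D². Solving for V: V = ΔP·D²/(32μL) = 1.026e+05·(0.0066)²/(32·0.00109·1724) = 0.07432 m/s.
Check: Re = ρVD/μ = 1057·0.07432·0.0066/0.00109 = 475.7 < 2300, so the laminar assumption holds.

V ≈ 0.07432 m/s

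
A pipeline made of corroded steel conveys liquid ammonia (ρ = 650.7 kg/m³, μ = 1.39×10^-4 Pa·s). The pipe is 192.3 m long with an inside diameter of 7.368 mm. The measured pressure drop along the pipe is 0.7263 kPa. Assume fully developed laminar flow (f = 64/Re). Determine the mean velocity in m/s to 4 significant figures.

V ≈ 0.04610 m/s

For laminar flow, f = 64/Re with Re = ρVD/μ, so Darcy-Weisbach reduces to ΔP = 32μLV/D². Solving for V: V = ΔP·D²/(32μL) = 726.3·(0.007368)²/(32·0.000139·192.3) = 0.0461 m/s.
Check: Re = ρVD/μ = 650.7·0.0461·0.007368/0.000139 = 1590 < 2300, so the laminar assumption holds.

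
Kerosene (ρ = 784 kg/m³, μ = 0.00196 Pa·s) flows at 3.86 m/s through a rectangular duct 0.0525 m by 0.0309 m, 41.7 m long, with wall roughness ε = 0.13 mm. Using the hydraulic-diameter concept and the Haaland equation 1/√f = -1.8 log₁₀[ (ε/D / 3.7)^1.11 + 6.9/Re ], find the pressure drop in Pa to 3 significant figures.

ΔP ≈ 180000 Pa

Hydraulic diameter D_h = 4A/P = 4·(0.0525·0.0309)/(2·(0.0525+0.0309)) = 0.006489/0.1668 = 0.0389 m.
Re = ρVD_h/μ = 784·3.86·0.0389/0.00196 = 6.007e+04.
ε/D_h = 0.00013/0.0389 = 0.00334; Haaland gives 1/√f = -1.8 log₁₀[0.000418+0.000115] = 5.892, so f = 0.0288.
ΔP = f(L/D_h)(ρV²/2) = 0.0288·41.7/0.0389·5841 = 1.803e+05 Pa.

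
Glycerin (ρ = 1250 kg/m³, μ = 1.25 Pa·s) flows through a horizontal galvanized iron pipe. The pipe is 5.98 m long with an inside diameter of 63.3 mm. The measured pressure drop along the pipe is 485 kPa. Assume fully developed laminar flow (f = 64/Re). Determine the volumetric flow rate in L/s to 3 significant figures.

For laminar flow, f = 64/Re with Re = ρVD/μ, so Darcy-Weisbach reduces to ΔP = 32μLV/D². Solving for V: V = ΔP·D²/(32μL) = 4.85e+05·(0.0633)²/(32·1.25·5.98) = 8.124 m/s.
Check: Re = ρVD/μ = 1250·8.124·0.0633/1.25 = 514.3 < 2300, so the laminar assumption holds.
Q = V·A = 8.124·(π/4·0.0633²) = 0.02557 m³/s = 25.6 L/s.

Q ≈ 25.6 L/s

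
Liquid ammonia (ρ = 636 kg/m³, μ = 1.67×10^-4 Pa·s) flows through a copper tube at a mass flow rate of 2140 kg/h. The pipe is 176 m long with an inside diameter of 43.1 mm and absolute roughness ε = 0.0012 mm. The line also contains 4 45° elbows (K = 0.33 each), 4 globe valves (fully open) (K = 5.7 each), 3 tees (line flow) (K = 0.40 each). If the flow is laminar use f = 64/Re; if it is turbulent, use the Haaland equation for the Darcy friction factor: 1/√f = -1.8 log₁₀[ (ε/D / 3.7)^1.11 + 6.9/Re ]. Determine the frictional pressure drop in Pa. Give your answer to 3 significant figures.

ṁ = 2140 kg/h = 2140/3600 = 0.5944 kg/s.
A = πD²/4 = π(0.0431)²/4 = 0.001459 m²; mean velocity V = ṁ/(ρA) = 0.5944/(636 · 0.001459) = 0.6406 m/s.
Reynolds number Re = ρVD/μ = 636 · 0.6406 · 0.0431 / 0.000167 = 1.052e+05.
Re > 4000 → turbulent. Relative roughness ε/D = 1.2e-06/0.0431 = 2.78e-05. Haaland: 1/√f = -1.8 log₁₀[(2.78e-05/3.7)^1.11 + 6.9/1.052e+05] = -1.8 log₁₀[2.06e-06 + 6.56e-05] = 7.505, so f = 0.01775.
Total minor-loss coefficient ΣK = 4·0.33 + 4·5.7 + 3·0.4 = 25.3.
ΔP = [f·L/D + ΣK]·(ρV²/2) = [0.01775·176/0.0431 + 25.3]·(636·0.6406²/2) = [72.49 + 25.3]·130.5 = 1.277e+04 Pa.

ΔP ≈ 12800 Pa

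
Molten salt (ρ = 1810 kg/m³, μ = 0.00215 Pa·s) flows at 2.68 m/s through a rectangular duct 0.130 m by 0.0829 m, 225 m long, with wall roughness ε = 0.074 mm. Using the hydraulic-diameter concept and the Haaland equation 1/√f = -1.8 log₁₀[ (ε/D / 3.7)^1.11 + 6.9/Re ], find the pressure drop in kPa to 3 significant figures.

ΔP ≈ 283 kPa

Hydraulic diameter D_h = 4A/P = 4·(0.13·0.0829)/(2·(0.13+0.0829)) = 0.04311/0.4258 = 0.1012 m.
Re = ρVD_h/μ = 1810·2.68·0.1012/0.00215 = 2.284e+05.
ε/D_h = 7.4e-05/0.1012 = 0.000731; Haaland gives 1/√f = -1.8 log₁₀[7.73e-05+3.02e-05] = 7.143, so f = 0.0196.
ΔP = f(L/D_h)(ρV²/2) = 0.0196·225/0.1012·6500 = 2.831e+05 Pa.
ΔP = 283 kPa.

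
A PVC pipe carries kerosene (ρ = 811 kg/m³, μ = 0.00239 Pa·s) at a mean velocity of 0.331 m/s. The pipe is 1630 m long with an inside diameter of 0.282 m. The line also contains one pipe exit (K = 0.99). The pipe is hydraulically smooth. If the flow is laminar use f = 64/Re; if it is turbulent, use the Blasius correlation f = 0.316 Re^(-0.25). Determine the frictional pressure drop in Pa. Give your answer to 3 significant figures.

ΔP ≈ 6130 Pa

Reynolds number Re = ρVD/μ = 811 · 0.331 · 0.282 / 0.00239 = 3.167e+04.
Re > 4000 → turbulent. Smooth-pipe (Blasius): f = 0.316 Re^(-0.25) = 0.316/(3.167e+04)^0.25 = 0.02369.
Total minor-loss coefficient ΣK = 1·0.99 = 0.99.
ΔP = [f·L/D + ΣK]·(ρV²/2) = [0.02369·1630/0.282 + 0.99]·(811·0.331²/2) = [136.9 + 0.99]·44.43 = 6127 Pa.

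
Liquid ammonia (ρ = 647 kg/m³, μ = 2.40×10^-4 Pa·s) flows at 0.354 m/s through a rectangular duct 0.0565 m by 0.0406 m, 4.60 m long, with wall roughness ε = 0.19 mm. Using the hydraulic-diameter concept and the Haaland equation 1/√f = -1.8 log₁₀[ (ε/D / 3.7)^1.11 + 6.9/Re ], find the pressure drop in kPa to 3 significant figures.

Hydraulic diameter D_h = 4A/P = 4·(0.0565·0.0406)/(2·(0.0565+0.0406)) = 0.009176/0.1942 = 0.04725 m.
Re = ρVD_h/μ = 647·0.354·0.04725/0.00024 = 4.509e+04.
ε/D_h = 0.00019/0.04725 = 0.00402; Haaland gives 1/√f = -1.8 log₁₀[0.000513+0.000153] = 5.718, so f = 0.03059.
ΔP = f(L/D_h)(ρV²/2) = 0.03059·4.6/0.04725·40.54 = 120.7 Pa.
ΔP = 0.121 kPa.

ΔP ≈ 0.121 kPa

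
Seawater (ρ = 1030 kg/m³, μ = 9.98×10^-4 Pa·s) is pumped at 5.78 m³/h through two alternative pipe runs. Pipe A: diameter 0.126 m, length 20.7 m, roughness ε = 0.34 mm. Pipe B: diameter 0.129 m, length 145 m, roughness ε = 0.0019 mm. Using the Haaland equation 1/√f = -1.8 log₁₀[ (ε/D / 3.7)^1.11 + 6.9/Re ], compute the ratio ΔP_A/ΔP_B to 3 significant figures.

Pipe A: V = Q/A = 0.001606/0.01247 = 0.1288 m/s; Re = 1.674e+04; ε/D = 0.0027; Haaland → f = 0.03151; ΔP_A = f(L/D)(ρV²/2) = 44.2 Pa.
Pipe B: V = Q/A = 0.001606/0.01307 = 0.1228 m/s; Re = 1.636e+04; ε/D = 1.47e-05; Haaland → f = 0.02712; ΔP_B = f(L/D)(ρV²/2) = 236.9 Pa.
ΔP_A/ΔP_B = 44.2/236.9 = 0.187.

ΔP_A/ΔP_B ≈ 0.187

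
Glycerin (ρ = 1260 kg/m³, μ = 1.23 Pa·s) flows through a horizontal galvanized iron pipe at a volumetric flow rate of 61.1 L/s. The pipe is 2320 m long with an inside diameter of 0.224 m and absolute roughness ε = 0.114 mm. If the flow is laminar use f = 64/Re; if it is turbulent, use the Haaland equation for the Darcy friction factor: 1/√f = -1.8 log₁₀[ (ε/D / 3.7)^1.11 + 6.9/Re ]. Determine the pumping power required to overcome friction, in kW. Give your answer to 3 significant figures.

Q = 61.1 L/s = 61.1/1000 = 0.0611 m³/s.
Cross-sectional area A = πD²/4 = π(0.224)²/4 = 0.03941 m²; mean velocity V = Q/A = 0.0611/0.03941 = 1.55 m/s.
Reynolds number Re = ρVD/μ = 1260 · 1.55 · 0.224 / 1.23 = 355.8.
Re < 2300 → laminar flow, so f = 64/Re = 64/355.8 = 0.1799 (the turbulent correlation is not needed).
Darcy-Weisbach: ΔP = f(L/D)(ρV²/2) = 0.1799·(2320/0.224)·(1260·1.55²/2) = 0.1799·1.036e+04·1514 = 2.822e+06 Pa.
Pumping power P = QΔP = 0.0611·2.822e+06 = 172400 W = 172 kW.

P ≈ 172 kW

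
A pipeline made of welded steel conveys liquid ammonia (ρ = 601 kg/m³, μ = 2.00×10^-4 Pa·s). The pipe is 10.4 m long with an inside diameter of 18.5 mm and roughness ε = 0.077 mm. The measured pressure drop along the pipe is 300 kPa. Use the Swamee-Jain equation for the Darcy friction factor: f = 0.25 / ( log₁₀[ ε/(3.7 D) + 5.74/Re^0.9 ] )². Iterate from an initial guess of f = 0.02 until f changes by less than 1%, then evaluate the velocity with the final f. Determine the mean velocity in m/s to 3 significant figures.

V ≈ 7.81 m/s

Rearranging Darcy-Weisbach: V = √(2·ΔP·D/(f·L·ρ)). With ε/D = 7.7e-05/0.0185 = 0.00416, iterate starting from f = 0.02:
  f = 0.02 → V = √(2·3e+05·0.0185/(0.02·10.4·601)) = 9.423 m/s; Re = ρVD/μ = 5.239e+05; f → 0.02905
  f = 0.02905 → V = 7.818 m/s; Re = 4.346e+05; f → 0.02911
Converged (Δf/f < 1%). With the final f = 0.02911: V = √(2·3e+05·0.0185/(0.02911·10.4·601)) = 7.811 m/s.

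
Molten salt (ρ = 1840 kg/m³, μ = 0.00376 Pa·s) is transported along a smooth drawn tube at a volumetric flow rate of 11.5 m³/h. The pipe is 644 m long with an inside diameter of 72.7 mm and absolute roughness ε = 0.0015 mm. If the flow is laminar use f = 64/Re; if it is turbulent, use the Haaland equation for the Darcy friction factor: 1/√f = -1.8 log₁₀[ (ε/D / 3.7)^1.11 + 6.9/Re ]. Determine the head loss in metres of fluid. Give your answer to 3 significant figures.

h_f ≈ 6.38 m

Q = 11.5 m³/h = 11.5/3600 = 0.003194 m³/s.
Cross-sectional area A = πD²/4 = π(0.0727)²/4 = 0.004151 m²; mean velocity V = Q/A = 0.003194/0.004151 = 0.7695 m/s.
Reynolds number Re = ρVD/μ = 1840 · 0.7695 · 0.0727 / 0.00376 = 2.738e+04.
Re > 4000 → turbulent. Relative roughness ε/D = 1.5e-06/0.0727 = 2.06e-05. Haaland: 1/√f = -1.8 log₁₀[(2.06e-05/3.7)^1.11 + 6.9/2.738e+04] = -1.8 log₁₀[1.47e-06 + 0.000252] = 6.473, so f = 0.02387.
Darcy-Weisbach: ΔP = f(L/D)(ρV²/2) = 0.02387·(644/0.0727)·(1840·0.7695²/2) = 0.02387·8858·544.8 = 1.152e+05 Pa.
Head loss h_f = ΔP/(ρg) = 1.152e+05/(1840·9.81) = 6.38 m.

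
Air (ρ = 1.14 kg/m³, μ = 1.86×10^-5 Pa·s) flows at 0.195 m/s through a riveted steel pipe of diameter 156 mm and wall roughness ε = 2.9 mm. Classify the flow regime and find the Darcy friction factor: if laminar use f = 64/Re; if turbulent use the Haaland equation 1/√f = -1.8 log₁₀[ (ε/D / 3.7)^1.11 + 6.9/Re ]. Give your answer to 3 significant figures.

Re = ρVD/μ = 1.14·0.195·0.156/1.86e-05 = 1864.
Re < 2300 → laminar, so f = 64/Re = 0.03433 (roughness is irrelevant in laminar flow).

f ≈ 0.0343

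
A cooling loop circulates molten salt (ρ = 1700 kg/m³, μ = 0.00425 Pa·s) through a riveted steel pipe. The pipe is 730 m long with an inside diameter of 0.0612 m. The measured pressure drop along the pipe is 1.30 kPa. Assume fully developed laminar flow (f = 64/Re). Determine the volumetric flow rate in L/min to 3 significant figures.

Q ≈ 8.66 L/min

For laminar flow, f = 64/Re with Re = ρVD/μ, so Darcy-Weisbach reduces to ΔP = 32μLV/D². Solving for V: V = ΔP·D²/(32μL) = 1300·(0.0612)²/(32·0.00425·730) = 0.04904 m/s.
Check: Re = ρVD/μ = 1700·0.04904·0.0612/0.00425 = 1201 < 2300, so the laminar assumption holds.
Q = V·A = 0.04904·(π/4·0.0612²) = 0.0001443 m³/s = 8.66 L/min.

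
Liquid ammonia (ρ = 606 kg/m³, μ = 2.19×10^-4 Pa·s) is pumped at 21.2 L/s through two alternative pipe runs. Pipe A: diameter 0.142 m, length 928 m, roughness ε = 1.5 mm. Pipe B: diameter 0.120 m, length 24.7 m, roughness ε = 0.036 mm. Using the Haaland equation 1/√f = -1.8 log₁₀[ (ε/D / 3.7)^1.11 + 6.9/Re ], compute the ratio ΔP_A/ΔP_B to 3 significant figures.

ΔP_A/ΔP_B ≈ 39.4

Pipe A: V = Q/A = 0.0212/0.01584 = 1.339 m/s; Re = 5.26e+05; ε/D = 0.0106; Haaland → f = 0.0388; ΔP_A = f(L/D)(ρV²/2) = 1.377e+05 Pa.
Pipe B: V = Q/A = 0.0212/0.01131 = 1.874 m/s; Re = 6.224e+05; ε/D = 0.0003; Haaland → f = 0.01595; ΔP_B = f(L/D)(ρV²/2) = 3494 Pa.
ΔP_A/ΔP_B = 1.377e+05/3494 = 39.4.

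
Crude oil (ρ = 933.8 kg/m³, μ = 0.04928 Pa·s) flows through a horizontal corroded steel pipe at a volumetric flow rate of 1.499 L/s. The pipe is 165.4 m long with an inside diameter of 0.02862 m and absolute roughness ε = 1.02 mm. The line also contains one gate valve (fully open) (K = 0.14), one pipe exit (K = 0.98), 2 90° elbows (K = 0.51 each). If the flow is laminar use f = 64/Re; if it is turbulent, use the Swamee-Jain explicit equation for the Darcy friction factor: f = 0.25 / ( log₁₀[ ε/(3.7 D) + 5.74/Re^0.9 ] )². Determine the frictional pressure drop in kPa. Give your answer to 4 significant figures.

Q = 1.499 L/s = 1.499/1000 = 0.001499 m³/s.
Cross-sectional area A = πD²/4 = π(0.02862)²/4 = 0.0006433 m²; mean velocity V = Q/A = 0.001499/0.0006433 = 2.33 m/s.
Reynolds number Re = ρVD/μ = 933.8 · 2.33 · 0.02862 / 0.0493 = 1264.
Re < 2300 → laminar flow, so f = 64/Re = 64/1264 = 0.05065 (the turbulent correlation is not needed).
Total minor-loss coefficient ΣK = 1·0.14 + 1·0.98 + 2·0.51 = 2.14.
ΔP = [f·L/D + ΣK]·(ρV²/2) = [0.05065·165.4/0.02862 + 2.14]·(933.8·2.33²/2) = [292.7 + 2.14]·2535 = 7.474e+05 Pa.
ΔP = 7.474e+05 Pa = 747.4 kPa.

ΔP ≈ 747.4 kPa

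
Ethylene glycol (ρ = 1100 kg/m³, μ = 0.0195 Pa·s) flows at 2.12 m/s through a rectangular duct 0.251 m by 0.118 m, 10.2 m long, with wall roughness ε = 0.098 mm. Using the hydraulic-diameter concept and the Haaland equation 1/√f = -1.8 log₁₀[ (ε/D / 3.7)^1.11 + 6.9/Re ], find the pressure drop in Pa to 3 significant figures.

ΔP ≈ 4260 Pa

Hydraulic diameter D_h = 4A/P = 4·(0.251·0.118)/(2·(0.251+0.118)) = 0.1185/0.738 = 0.1605 m.
Re = ρVD_h/μ = 1100·2.12·0.1605/0.0195 = 1.92e+04.
ε/D_h = 9.8e-05/0.1605 = 0.00061; Haaland gives 1/√f = -1.8 log₁₀[6.33e-05+0.000359] = 6.073, so f = 0.02711.
ΔP = f(L/D_h)(ρV²/2) = 0.02711·10.2/0.1605·2472 = 4258 Pa.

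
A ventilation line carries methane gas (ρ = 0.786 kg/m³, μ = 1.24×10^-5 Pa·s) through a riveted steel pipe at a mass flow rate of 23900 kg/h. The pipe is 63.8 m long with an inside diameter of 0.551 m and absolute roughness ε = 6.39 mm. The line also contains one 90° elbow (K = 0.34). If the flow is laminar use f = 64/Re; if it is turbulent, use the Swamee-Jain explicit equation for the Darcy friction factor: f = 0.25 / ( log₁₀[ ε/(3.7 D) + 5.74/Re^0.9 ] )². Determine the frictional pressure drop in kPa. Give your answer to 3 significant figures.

ΔP ≈ 2.45 kPa

ṁ = 23900 kg/h = 23900/3600 = 6.639 kg/s.
A = πD²/4 = π(0.551)²/4 = 0.2384 m²; mean velocity V = ṁ/(ρA) = 6.639/(0.786 · 0.2384) = 35.42 m/s.
Reynolds number Re = ρVD/μ = 0.786 · 35.42 · 0.551 / 1.24e-05 = 1.237e+06.
Re > 4000 → turbulent. Relative roughness ε/D = 0.00639/0.551 = 0.0116. Swamee-Jain: f = 0.25/(log₁₀[0.0116/3.7 + 5.74/1.237e+06^0.9])² = 0.25/(log₁₀[0.00313 + 1.89e-05])² = 0.25/(-2.501)² = 0.03996.
Total minor-loss coefficient ΣK = 1·0.34 = 0.34.
ΔP = [f·L/D + ΣK]·(ρV²/2) = [0.03996·63.8/0.551 + 0.34]·(0.786·35.42²/2) = [4.627 + 0.34]·493.1 = 2449 Pa.
ΔP = 2449 Pa = 2.45 kPa.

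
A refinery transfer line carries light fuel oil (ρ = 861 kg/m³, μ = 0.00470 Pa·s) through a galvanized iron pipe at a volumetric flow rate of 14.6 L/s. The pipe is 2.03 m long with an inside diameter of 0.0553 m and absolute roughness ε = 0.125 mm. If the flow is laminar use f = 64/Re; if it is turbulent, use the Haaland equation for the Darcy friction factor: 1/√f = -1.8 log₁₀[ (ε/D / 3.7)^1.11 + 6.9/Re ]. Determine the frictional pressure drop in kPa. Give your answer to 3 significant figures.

ΔP ≈ 15.4 kPa

Q = 14.6 L/s = 14.6/1000 = 0.0146 m³/s.
Cross-sectional area A = πD²/4 = π(0.0553)²/4 = 0.002402 m²; mean velocity V = Q/A = 0.0146/0.002402 = 6.079 m/s.
Reynolds number Re = ρVD/μ = 861 · 6.079 · 0.0553 / 0.0047 = 6.158e+04.
Re > 4000 → turbulent. Relative roughness ε/D = 0.000125/0.0553 = 0.00226. Haaland: 1/√f = -1.8 log₁₀[(0.00226/3.7)^1.11 + 6.9/6.158e+04] = -1.8 log₁₀[0.000271 + 0.000112] = 6.151, so f = 0.02643.
Darcy-Weisbach: ΔP = f(L/D)(ρV²/2) = 0.02643·(2.03/0.0553)·(861·6.079²/2) = 0.02643·36.71·1.591e+04 = 1.543e+04 Pa.
ΔP = 1.543e+04 Pa = 15.4 kPa.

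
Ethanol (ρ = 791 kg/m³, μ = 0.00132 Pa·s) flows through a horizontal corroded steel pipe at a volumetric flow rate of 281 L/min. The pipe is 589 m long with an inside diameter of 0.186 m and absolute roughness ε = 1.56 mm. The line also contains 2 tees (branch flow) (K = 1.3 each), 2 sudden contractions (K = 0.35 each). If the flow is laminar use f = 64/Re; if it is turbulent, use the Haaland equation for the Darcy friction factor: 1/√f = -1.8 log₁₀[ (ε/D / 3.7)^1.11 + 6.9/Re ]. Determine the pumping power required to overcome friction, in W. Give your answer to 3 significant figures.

Q = 281 L/min = 281/60000 = 0.004683 m³/s.
Cross-sectional area A = πD²/4 = π(0.186)²/4 = 0.02717 m²; mean velocity V = Q/A = 0.004683/0.02717 = 0.1724 m/s.
Reynolds number Re = ρVD/μ = 791 · 0.1724 · 0.186 / 0.00132 = 1.921e+04.
Re > 4000 → turbulent. Relative roughness ε/D = 0.00156/0.186 = 0.00839. Haaland: 1/√f = -1.8 log₁₀[(0.00839/3.7)^1.11 + 6.9/1.921e+04] = -1.8 log₁₀[0.00116 + 0.000359] = 5.073, so f = 0.03886.
Total minor-loss coefficient ΣK = 2·1.3 + 2·0.35 = 3.3.
ΔP = [f·L/D + ΣK]·(ρV²/2) = [0.03886·589/0.186 + 3.3]·(791·0.1724²/2) = [123 + 3.3]·11.75 = 1485 Pa.
Pumping power P = QΔP = 0.004683·1485 = 6.952 W = 6.95 W.

P ≈ 6.95 W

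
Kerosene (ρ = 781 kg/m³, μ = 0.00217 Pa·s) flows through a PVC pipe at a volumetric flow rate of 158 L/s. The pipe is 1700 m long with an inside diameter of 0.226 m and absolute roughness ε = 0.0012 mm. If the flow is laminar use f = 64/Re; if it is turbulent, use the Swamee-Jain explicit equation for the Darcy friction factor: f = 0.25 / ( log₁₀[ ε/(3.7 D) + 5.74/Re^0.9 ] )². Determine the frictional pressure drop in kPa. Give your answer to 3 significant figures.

ΔP ≈ 650 kPa

Q = 158 L/s = 158/1000 = 0.158 m³/s.
Cross-sectional area A = πD²/4 = π(0.226)²/4 = 0.04011 m²; mean velocity V = Q/A = 0.158/0.04011 = 3.939 m/s.
Reynolds number Re = ρVD/μ = 781 · 3.939 · 0.226 / 0.00217 = 3.204e+05.
Re > 4000 → turbulent. Relative roughness ε/D = 1.2e-06/0.226 = 5.31e-06. Swamee-Jain: f = 0.25/(log₁₀[5.31e-06/3.7 + 5.74/3.204e+05^0.9])² = 0.25/(log₁₀[1.44e-06 + 6.37e-05])² = 0.25/(-4.186)² = 0.01426.
Darcy-Weisbach: ΔP = f(L/D)(ρV²/2) = 0.01426·(1700/0.226)·(781·3.939²/2) = 0.01426·7522·6058 = 6.5e+05 Pa.
ΔP = 6.5e+05 Pa = 650 kPa.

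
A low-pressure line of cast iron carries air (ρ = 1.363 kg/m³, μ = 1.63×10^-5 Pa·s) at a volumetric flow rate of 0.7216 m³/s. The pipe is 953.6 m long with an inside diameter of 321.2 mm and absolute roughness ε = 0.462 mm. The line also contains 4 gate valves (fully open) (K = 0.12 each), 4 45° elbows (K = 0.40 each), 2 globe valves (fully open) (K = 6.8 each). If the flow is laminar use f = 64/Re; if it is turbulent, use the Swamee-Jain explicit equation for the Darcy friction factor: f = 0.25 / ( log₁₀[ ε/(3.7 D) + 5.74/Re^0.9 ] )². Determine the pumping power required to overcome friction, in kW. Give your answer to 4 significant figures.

P ≈ 3.228 kW

Cross-sectional area A = πD²/4 = π(0.3212)²/4 = 0.08103 m²; mean velocity V = Q/A = 0.7216/0.08103 = 8.905 m/s.
Reynolds number Re = ρVD/μ = 1.363 · 8.905 · 0.3212 / 1.63e-05 = 2.392e+05.
Re > 4000 → turbulent. Relative roughness ε/D = 0.000462/0.3212 = 0.00144. Swamee-Jain: f = 0.25/(log₁₀[0.00144/3.7 + 5.74/2.392e+05^0.9])² = 0.25/(log₁₀[0.000389 + 8.28e-05])² = 0.25/(-3.326)² = 0.02259.
Total minor-loss coefficient ΣK = 4·0.12 + 4·0.4 + 2·6.8 = 15.7.
ΔP = [f·L/D + ΣK]·(ρV²/2) = [0.02259·953.6/0.3212 + 15.7]·(1.363·8.905²/2) = [67.08 + 15.7]·54.05 = 4473 Pa.
Pumping power P = QΔP = 0.7216·4473 = 3227.5 W = 3.228 kW.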